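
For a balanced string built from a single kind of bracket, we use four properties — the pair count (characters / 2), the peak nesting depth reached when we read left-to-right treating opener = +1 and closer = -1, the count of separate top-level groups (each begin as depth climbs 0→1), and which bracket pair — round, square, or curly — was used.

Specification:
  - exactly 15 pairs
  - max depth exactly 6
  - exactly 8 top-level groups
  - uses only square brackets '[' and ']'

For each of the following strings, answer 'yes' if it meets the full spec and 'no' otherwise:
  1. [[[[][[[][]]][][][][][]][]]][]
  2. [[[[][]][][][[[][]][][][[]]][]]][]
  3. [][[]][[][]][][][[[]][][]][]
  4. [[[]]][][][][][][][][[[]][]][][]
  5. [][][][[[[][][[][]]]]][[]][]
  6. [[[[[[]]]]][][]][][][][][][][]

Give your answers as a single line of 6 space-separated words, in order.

Answer: no no no no no yes

Derivation:
String 1 '[[[[][[[][]]][][][][][]][]]][]': depth seq [1 2 3 4 3 4 5 6 5 6 5 4 3 4 3 4 3 4 3 4 3 4 3 2 3 2 1 0 1 0]
  -> pairs=15 depth=6 groups=2 -> no
String 2 '[[[[][]][][][[[][]][][][[]]][]]][]': depth seq [1 2 3 4 3 4 3 2 3 2 3 2 3 4 5 4 5 4 3 4 3 4 3 4 5 4 3 2 3 2 1 0 1 0]
  -> pairs=17 depth=5 groups=2 -> no
String 3 '[][[]][[][]][][][[[]][][]][]': depth seq [1 0 1 2 1 0 1 2 1 2 1 0 1 0 1 0 1 2 3 2 1 2 1 2 1 0 1 0]
  -> pairs=14 depth=3 groups=7 -> no
String 4 '[[[]]][][][][][][][][[[]][]][][]': depth seq [1 2 3 2 1 0 1 0 1 0 1 0 1 0 1 0 1 0 1 0 1 2 3 2 1 2 1 0 1 0 1 0]
  -> pairs=16 depth=3 groups=11 -> no
String 5 '[][][][[[[][][[][]]]]][[]][]': depth seq [1 0 1 0 1 0 1 2 3 4 3 4 3 4 5 4 5 4 3 2 1 0 1 2 1 0 1 0]
  -> pairs=14 depth=5 groups=6 -> no
String 6 '[[[[[[]]]]][][]][][][][][][][]': depth seq [1 2 3 4 5 6 5 4 3 2 1 2 1 2 1 0 1 0 1 0 1 0 1 0 1 0 1 0 1 0]
  -> pairs=15 depth=6 groups=8 -> yes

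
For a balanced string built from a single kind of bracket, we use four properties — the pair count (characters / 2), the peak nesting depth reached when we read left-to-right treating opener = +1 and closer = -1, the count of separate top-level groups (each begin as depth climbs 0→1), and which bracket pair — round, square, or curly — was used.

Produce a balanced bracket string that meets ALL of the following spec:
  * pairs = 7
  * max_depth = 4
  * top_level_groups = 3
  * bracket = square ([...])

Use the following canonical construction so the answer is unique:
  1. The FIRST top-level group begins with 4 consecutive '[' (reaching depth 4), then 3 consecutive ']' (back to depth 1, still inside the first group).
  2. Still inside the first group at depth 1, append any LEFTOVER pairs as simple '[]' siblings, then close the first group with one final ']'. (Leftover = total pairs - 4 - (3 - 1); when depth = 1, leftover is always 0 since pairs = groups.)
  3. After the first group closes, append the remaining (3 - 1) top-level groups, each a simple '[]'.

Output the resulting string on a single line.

Answer: [[[[]]][]][][]

Derivation:
Spec: pairs=7 depth=4 groups=3
Leftover pairs = 7 - 4 - (3-1) = 1
First group: deep chain of depth 4 + 1 sibling pairs
Remaining 2 groups: simple '[]' each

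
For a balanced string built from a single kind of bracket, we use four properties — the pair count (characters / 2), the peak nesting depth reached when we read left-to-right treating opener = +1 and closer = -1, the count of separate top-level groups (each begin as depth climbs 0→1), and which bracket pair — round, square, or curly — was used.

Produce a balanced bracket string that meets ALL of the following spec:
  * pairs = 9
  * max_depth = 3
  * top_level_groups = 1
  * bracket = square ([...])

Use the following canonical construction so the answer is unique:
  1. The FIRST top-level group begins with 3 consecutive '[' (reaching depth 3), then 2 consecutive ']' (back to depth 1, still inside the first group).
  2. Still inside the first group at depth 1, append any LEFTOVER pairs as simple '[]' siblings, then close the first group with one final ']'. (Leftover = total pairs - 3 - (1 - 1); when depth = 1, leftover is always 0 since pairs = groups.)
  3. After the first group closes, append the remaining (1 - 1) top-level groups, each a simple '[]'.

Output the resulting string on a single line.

Spec: pairs=9 depth=3 groups=1
Leftover pairs = 9 - 3 - (1-1) = 6
First group: deep chain of depth 3 + 6 sibling pairs
Remaining 0 groups: simple '[]' each

Answer: [[[]][][][][][][]]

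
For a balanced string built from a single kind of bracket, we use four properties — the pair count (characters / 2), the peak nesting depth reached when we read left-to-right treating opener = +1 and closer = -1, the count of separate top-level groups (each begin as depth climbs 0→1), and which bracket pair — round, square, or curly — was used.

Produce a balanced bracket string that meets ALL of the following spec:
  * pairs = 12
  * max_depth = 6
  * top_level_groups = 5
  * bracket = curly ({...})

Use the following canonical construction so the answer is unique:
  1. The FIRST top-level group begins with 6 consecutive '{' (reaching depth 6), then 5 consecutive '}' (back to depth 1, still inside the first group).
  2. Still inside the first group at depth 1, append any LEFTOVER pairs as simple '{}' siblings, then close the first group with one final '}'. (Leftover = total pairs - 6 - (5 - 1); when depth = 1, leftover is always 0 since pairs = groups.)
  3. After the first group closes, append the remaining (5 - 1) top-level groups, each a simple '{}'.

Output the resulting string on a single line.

Answer: {{{{{{}}}}}{}{}}{}{}{}{}

Derivation:
Spec: pairs=12 depth=6 groups=5
Leftover pairs = 12 - 6 - (5-1) = 2
First group: deep chain of depth 6 + 2 sibling pairs
Remaining 4 groups: simple '{}' each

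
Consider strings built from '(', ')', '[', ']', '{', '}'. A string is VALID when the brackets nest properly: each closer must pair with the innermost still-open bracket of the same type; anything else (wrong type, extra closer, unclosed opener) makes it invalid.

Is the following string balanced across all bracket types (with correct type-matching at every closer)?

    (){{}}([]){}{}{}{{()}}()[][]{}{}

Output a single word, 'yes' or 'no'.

pos 0: push '('; stack = (
pos 1: ')' matches '('; pop; stack = (empty)
pos 2: push '{'; stack = {
pos 3: push '{'; stack = {{
pos 4: '}' matches '{'; pop; stack = {
pos 5: '}' matches '{'; pop; stack = (empty)
pos 6: push '('; stack = (
pos 7: push '['; stack = ([
pos 8: ']' matches '['; pop; stack = (
pos 9: ')' matches '('; pop; stack = (empty)
pos 10: push '{'; stack = {
pos 11: '}' matches '{'; pop; stack = (empty)
pos 12: push '{'; stack = {
pos 13: '}' matches '{'; pop; stack = (empty)
pos 14: push '{'; stack = {
pos 15: '}' matches '{'; pop; stack = (empty)
pos 16: push '{'; stack = {
pos 17: push '{'; stack = {{
pos 18: push '('; stack = {{(
pos 19: ')' matches '('; pop; stack = {{
pos 20: '}' matches '{'; pop; stack = {
pos 21: '}' matches '{'; pop; stack = (empty)
pos 22: push '('; stack = (
pos 23: ')' matches '('; pop; stack = (empty)
pos 24: push '['; stack = [
pos 25: ']' matches '['; pop; stack = (empty)
pos 26: push '['; stack = [
pos 27: ']' matches '['; pop; stack = (empty)
pos 28: push '{'; stack = {
pos 29: '}' matches '{'; pop; stack = (empty)
pos 30: push '{'; stack = {
pos 31: '}' matches '{'; pop; stack = (empty)
end: stack empty → VALID
Verdict: properly nested → yes

Answer: yes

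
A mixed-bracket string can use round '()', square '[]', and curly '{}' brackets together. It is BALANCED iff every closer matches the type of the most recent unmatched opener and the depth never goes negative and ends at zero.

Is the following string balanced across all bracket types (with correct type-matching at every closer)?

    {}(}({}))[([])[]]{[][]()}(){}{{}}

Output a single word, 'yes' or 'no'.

pos 0: push '{'; stack = {
pos 1: '}' matches '{'; pop; stack = (empty)
pos 2: push '('; stack = (
pos 3: saw closer '}' but top of stack is '(' (expected ')') → INVALID
Verdict: type mismatch at position 3: '}' closes '(' → no

Answer: no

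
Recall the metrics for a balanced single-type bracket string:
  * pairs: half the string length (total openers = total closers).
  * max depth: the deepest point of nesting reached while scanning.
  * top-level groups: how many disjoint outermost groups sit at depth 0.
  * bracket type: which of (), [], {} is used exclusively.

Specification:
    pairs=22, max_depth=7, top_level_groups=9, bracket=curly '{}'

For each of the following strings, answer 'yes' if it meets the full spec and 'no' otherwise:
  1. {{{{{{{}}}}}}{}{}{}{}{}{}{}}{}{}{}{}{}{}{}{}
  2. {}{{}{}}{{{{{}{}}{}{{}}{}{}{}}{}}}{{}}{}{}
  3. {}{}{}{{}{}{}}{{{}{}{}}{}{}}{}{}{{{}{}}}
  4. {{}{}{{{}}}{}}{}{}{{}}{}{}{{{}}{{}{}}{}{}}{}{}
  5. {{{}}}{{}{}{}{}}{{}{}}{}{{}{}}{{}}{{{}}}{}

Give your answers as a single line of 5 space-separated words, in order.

Answer: yes no no no no

Derivation:
String 1 '{{{{{{{}}}}}}{}{}{}{}{}{}{}}{}{}{}{}{}{}{}{}': depth seq [1 2 3 4 5 6 7 6 5 4 3 2 1 2 1 2 1 2 1 2 1 2 1 2 1 2 1 0 1 0 1 0 1 0 1 0 1 0 1 0 1 0 1 0]
  -> pairs=22 depth=7 groups=9 -> yes
String 2 '{}{{}{}}{{{{{}{}}{}{{}}{}{}{}}{}}}{{}}{}{}': depth seq [1 0 1 2 1 2 1 0 1 2 3 4 5 4 5 4 3 4 3 4 5 4 3 4 3 4 3 4 3 2 3 2 1 0 1 2 1 0 1 0 1 0]
  -> pairs=21 depth=5 groups=6 -> no
String 3 '{}{}{}{{}{}{}}{{{}{}{}}{}{}}{}{}{{{}{}}}': depth seq [1 0 1 0 1 0 1 2 1 2 1 2 1 0 1 2 3 2 3 2 3 2 1 2 1 2 1 0 1 0 1 0 1 2 3 2 3 2 1 0]
  -> pairs=20 depth=3 groups=8 -> no
String 4 '{{}{}{{{}}}{}}{}{}{{}}{}{}{{{}}{{}{}}{}{}}{}{}': depth seq [1 2 1 2 1 2 3 4 3 2 1 2 1 0 1 0 1 0 1 2 1 0 1 0 1 0 1 2 3 2 1 2 3 2 3 2 1 2 1 2 1 0 1 0 1 0]
  -> pairs=23 depth=4 groups=9 -> no
String 5 '{{{}}}{{}{}{}{}}{{}{}}{}{{}{}}{{}}{{{}}}{}': depth seq [1 2 3 2 1 0 1 2 1 2 1 2 1 2 1 0 1 2 1 2 1 0 1 0 1 2 1 2 1 0 1 2 1 0 1 2 3 2 1 0 1 0]
  -> pairs=21 depth=3 groups=8 -> no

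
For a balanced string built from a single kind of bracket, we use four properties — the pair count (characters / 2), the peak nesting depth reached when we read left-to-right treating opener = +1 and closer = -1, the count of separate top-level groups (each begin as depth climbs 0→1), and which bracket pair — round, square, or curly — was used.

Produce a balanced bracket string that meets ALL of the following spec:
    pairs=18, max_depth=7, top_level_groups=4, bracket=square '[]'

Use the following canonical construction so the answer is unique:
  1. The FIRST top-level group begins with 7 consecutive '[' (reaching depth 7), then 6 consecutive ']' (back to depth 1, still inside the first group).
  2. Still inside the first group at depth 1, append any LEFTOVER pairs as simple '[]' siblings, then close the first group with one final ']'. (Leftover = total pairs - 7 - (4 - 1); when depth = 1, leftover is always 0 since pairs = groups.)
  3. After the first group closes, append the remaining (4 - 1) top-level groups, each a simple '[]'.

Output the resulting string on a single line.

Answer: [[[[[[[]]]]]][][][][][][][][]][][][]

Derivation:
Spec: pairs=18 depth=7 groups=4
Leftover pairs = 18 - 7 - (4-1) = 8
First group: deep chain of depth 7 + 8 sibling pairs
Remaining 3 groups: simple '[]' each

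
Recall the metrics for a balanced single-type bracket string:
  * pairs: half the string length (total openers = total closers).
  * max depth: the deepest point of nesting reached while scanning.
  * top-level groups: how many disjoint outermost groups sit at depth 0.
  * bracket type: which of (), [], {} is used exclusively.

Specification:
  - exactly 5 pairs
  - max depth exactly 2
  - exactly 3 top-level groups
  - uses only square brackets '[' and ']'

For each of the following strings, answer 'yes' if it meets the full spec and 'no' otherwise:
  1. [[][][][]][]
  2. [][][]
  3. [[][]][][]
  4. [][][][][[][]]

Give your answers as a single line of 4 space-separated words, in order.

Answer: no no yes no

Derivation:
String 1 '[[][][][]][]': depth seq [1 2 1 2 1 2 1 2 1 0 1 0]
  -> pairs=6 depth=2 groups=2 -> no
String 2 '[][][]': depth seq [1 0 1 0 1 0]
  -> pairs=3 depth=1 groups=3 -> no
String 3 '[[][]][][]': depth seq [1 2 1 2 1 0 1 0 1 0]
  -> pairs=5 depth=2 groups=3 -> yes
String 4 '[][][][][[][]]': depth seq [1 0 1 0 1 0 1 0 1 2 1 2 1 0]
  -> pairs=7 depth=2 groups=5 -> no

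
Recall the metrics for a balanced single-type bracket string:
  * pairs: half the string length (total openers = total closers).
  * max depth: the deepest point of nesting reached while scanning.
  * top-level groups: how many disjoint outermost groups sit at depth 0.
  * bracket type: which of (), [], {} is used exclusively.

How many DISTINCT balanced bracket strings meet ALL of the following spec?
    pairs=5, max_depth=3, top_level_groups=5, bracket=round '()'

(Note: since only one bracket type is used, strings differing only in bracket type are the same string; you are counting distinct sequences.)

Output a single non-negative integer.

Answer: 0

Derivation:
Spec: pairs=5 depth=3 groups=5
Count(depth <= 3) = 1
Count(depth <= 2) = 1
Count(depth == 3) = 1 - 1 = 0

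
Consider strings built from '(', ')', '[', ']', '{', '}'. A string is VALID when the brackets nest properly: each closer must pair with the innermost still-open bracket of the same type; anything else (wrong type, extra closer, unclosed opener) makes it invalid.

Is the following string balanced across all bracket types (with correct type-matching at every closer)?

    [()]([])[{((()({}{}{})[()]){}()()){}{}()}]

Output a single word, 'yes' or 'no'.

pos 0: push '['; stack = [
pos 1: push '('; stack = [(
pos 2: ')' matches '('; pop; stack = [
pos 3: ']' matches '['; pop; stack = (empty)
pos 4: push '('; stack = (
pos 5: push '['; stack = ([
pos 6: ']' matches '['; pop; stack = (
pos 7: ')' matches '('; pop; stack = (empty)
pos 8: push '['; stack = [
pos 9: push '{'; stack = [{
pos 10: push '('; stack = [{(
pos 11: push '('; stack = [{((
pos 12: push '('; stack = [{(((
pos 13: ')' matches '('; pop; stack = [{((
pos 14: push '('; stack = [{(((
pos 15: push '{'; stack = [{((({
pos 16: '}' matches '{'; pop; stack = [{(((
pos 17: push '{'; stack = [{((({
pos 18: '}' matches '{'; pop; stack = [{(((
pos 19: push '{'; stack = [{((({
pos 20: '}' matches '{'; pop; stack = [{(((
pos 21: ')' matches '('; pop; stack = [{((
pos 22: push '['; stack = [{(([
pos 23: push '('; stack = [{(([(
pos 24: ')' matches '('; pop; stack = [{(([
pos 25: ']' matches '['; pop; stack = [{((
pos 26: ')' matches '('; pop; stack = [{(
pos 27: push '{'; stack = [{({
pos 28: '}' matches '{'; pop; stack = [{(
pos 29: push '('; stack = [{((
pos 30: ')' matches '('; pop; stack = [{(
pos 31: push '('; stack = [{((
pos 32: ')' matches '('; pop; stack = [{(
pos 33: ')' matches '('; pop; stack = [{
pos 34: push '{'; stack = [{{
pos 35: '}' matches '{'; pop; stack = [{
pos 36: push '{'; stack = [{{
pos 37: '}' matches '{'; pop; stack = [{
pos 38: push '('; stack = [{(
pos 39: ')' matches '('; pop; stack = [{
pos 40: '}' matches '{'; pop; stack = [
pos 41: ']' matches '['; pop; stack = (empty)
end: stack empty → VALID
Verdict: properly nested → yes

Answer: yes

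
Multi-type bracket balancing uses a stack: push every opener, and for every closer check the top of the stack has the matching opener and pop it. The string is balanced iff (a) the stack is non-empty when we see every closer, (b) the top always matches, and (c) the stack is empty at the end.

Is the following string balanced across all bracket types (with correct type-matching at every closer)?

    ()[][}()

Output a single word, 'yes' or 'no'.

pos 0: push '('; stack = (
pos 1: ')' matches '('; pop; stack = (empty)
pos 2: push '['; stack = [
pos 3: ']' matches '['; pop; stack = (empty)
pos 4: push '['; stack = [
pos 5: saw closer '}' but top of stack is '[' (expected ']') → INVALID
Verdict: type mismatch at position 5: '}' closes '[' → no

Answer: no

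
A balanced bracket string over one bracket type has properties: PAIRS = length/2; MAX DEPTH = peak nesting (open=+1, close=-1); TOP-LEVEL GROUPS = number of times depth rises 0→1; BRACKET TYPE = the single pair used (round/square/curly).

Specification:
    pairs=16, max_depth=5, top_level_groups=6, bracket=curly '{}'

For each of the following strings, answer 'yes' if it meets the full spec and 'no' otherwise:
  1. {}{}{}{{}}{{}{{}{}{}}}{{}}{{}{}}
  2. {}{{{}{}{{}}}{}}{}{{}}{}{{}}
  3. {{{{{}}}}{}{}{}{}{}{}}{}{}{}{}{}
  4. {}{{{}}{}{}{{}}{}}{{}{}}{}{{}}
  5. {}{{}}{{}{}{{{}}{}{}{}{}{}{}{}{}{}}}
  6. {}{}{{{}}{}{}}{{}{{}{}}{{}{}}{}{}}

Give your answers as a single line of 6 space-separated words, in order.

Answer: no no yes no no no

Derivation:
String 1 '{}{}{}{{}}{{}{{}{}{}}}{{}}{{}{}}': depth seq [1 0 1 0 1 0 1 2 1 0 1 2 1 2 3 2 3 2 3 2 1 0 1 2 1 0 1 2 1 2 1 0]
  -> pairs=16 depth=3 groups=7 -> no
String 2 '{}{{{}{}{{}}}{}}{}{{}}{}{{}}': depth seq [1 0 1 2 3 2 3 2 3 4 3 2 1 2 1 0 1 0 1 2 1 0 1 0 1 2 1 0]
  -> pairs=14 depth=4 groups=6 -> no
String 3 '{{{{{}}}}{}{}{}{}{}{}}{}{}{}{}{}': depth seq [1 2 3 4 5 4 3 2 1 2 1 2 1 2 1 2 1 2 1 2 1 0 1 0 1 0 1 0 1 0 1 0]
  -> pairs=16 depth=5 groups=6 -> yes
String 4 '{}{{{}}{}{}{{}}{}}{{}{}}{}{{}}': depth seq [1 0 1 2 3 2 1 2 1 2 1 2 3 2 1 2 1 0 1 2 1 2 1 0 1 0 1 2 1 0]
  -> pairs=15 depth=3 groups=5 -> no
String 5 '{}{{}}{{}{}{{{}}{}{}{}{}{}{}{}{}{}}}': depth seq [1 0 1 2 1 0 1 2 1 2 1 2 3 4 3 2 3 2 3 2 3 2 3 2 3 2 3 2 3 2 3 2 3 2 1 0]
  -> pairs=18 depth=4 groups=3 -> no
String 6 '{}{}{{{}}{}{}}{{}{{}{}}{{}{}}{}{}}': depth seq [1 0 1 0 1 2 3 2 1 2 1 2 1 0 1 2 1 2 3 2 3 2 1 2 3 2 3 2 1 2 1 2 1 0]
  -> pairs=17 depth=3 groups=4 -> no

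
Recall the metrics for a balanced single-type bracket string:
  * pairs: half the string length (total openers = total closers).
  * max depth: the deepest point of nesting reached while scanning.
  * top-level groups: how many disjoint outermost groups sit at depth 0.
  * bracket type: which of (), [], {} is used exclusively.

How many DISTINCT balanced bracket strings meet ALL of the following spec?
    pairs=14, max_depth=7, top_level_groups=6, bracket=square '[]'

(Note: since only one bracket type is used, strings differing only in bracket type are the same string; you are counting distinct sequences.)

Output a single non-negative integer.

Answer: 900

Derivation:
Spec: pairs=14 depth=7 groups=6
Count(depth <= 7) = 87096
Count(depth <= 6) = 86196
Count(depth == 7) = 87096 - 86196 = 900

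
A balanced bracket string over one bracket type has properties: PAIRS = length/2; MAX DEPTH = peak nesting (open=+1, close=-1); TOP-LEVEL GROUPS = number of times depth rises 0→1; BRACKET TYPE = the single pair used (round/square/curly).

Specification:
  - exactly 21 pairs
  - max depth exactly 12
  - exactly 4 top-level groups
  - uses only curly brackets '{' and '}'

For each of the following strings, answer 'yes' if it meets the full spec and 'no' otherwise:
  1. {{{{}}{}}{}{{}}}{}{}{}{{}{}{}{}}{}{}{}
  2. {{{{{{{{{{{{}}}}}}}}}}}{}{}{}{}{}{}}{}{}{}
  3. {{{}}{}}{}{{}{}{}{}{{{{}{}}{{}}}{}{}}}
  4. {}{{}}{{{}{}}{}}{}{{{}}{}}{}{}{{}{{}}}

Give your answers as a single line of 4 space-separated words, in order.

String 1 '{{{{}}{}}{}{{}}}{}{}{}{{}{}{}{}}{}{}{}': depth seq [1 2 3 4 3 2 3 2 1 2 1 2 3 2 1 0 1 0 1 0 1 0 1 2 1 2 1 2 1 2 1 0 1 0 1 0 1 0]
  -> pairs=19 depth=4 groups=8 -> no
String 2 '{{{{{{{{{{{{}}}}}}}}}}}{}{}{}{}{}{}}{}{}{}': depth seq [1 2 3 4 5 6 7 8 9 10 11 12 11 10 9 8 7 6 5 4 3 2 1 2 1 2 1 2 1 2 1 2 1 2 1 0 1 0 1 0 1 0]
  -> pairs=21 depth=12 groups=4 -> yes
String 3 '{{{}}{}}{}{{}{}{}{}{{{{}{}}{{}}}{}{}}}': depth seq [1 2 3 2 1 2 1 0 1 0 1 2 1 2 1 2 1 2 1 2 3 4 5 4 5 4 3 4 5 4 3 2 3 2 3 2 1 0]
  -> pairs=19 depth=5 groups=3 -> no
String 4 '{}{{}}{{{}{}}{}}{}{{{}}{}}{}{}{{}{{}}}': depth seq [1 0 1 2 1 0 1 2 3 2 3 2 1 2 1 0 1 0 1 2 3 2 1 2 1 0 1 0 1 0 1 2 1 2 3 2 1 0]
  -> pairs=19 depth=3 groups=8 -> no

Answer: no yes no no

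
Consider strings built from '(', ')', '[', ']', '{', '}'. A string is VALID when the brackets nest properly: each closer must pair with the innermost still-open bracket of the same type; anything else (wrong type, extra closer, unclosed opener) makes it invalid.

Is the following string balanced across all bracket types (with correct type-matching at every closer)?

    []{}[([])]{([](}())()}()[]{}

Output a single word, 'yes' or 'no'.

Answer: no

Derivation:
pos 0: push '['; stack = [
pos 1: ']' matches '['; pop; stack = (empty)
pos 2: push '{'; stack = {
pos 3: '}' matches '{'; pop; stack = (empty)
pos 4: push '['; stack = [
pos 5: push '('; stack = [(
pos 6: push '['; stack = [([
pos 7: ']' matches '['; pop; stack = [(
pos 8: ')' matches '('; pop; stack = [
pos 9: ']' matches '['; pop; stack = (empty)
pos 10: push '{'; stack = {
pos 11: push '('; stack = {(
pos 12: push '['; stack = {([
pos 13: ']' matches '['; pop; stack = {(
pos 14: push '('; stack = {((
pos 15: saw closer '}' but top of stack is '(' (expected ')') → INVALID
Verdict: type mismatch at position 15: '}' closes '(' → no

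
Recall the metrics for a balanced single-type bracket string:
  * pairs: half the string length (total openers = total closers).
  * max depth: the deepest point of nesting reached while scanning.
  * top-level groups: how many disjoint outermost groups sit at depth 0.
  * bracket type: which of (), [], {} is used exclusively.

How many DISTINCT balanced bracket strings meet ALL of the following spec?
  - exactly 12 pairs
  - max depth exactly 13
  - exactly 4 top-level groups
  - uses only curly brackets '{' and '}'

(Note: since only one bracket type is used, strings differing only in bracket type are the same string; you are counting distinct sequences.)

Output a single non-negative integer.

Answer: 0

Derivation:
Spec: pairs=12 depth=13 groups=4
Count(depth <= 13) = 25194
Count(depth <= 12) = 25194
Count(depth == 13) = 25194 - 25194 = 0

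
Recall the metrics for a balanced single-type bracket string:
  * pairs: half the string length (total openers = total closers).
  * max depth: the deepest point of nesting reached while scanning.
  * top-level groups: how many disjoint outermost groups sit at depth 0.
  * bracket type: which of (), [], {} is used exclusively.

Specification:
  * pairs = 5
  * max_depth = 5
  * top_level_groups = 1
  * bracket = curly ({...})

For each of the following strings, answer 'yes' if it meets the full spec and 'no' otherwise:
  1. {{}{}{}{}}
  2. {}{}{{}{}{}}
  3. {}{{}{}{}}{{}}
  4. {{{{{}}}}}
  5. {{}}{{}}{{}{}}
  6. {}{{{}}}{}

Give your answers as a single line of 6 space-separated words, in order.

String 1 '{{}{}{}{}}': depth seq [1 2 1 2 1 2 1 2 1 0]
  -> pairs=5 depth=2 groups=1 -> no
String 2 '{}{}{{}{}{}}': depth seq [1 0 1 0 1 2 1 2 1 2 1 0]
  -> pairs=6 depth=2 groups=3 -> no
String 3 '{}{{}{}{}}{{}}': depth seq [1 0 1 2 1 2 1 2 1 0 1 2 1 0]
  -> pairs=7 depth=2 groups=3 -> no
String 4 '{{{{{}}}}}': depth seq [1 2 3 4 5 4 3 2 1 0]
  -> pairs=5 depth=5 groups=1 -> yes
String 5 '{{}}{{}}{{}{}}': depth seq [1 2 1 0 1 2 1 0 1 2 1 2 1 0]
  -> pairs=7 depth=2 groups=3 -> no
String 6 '{}{{{}}}{}': depth seq [1 0 1 2 3 2 1 0 1 0]
  -> pairs=5 depth=3 groups=3 -> no

Answer: no no no yes no no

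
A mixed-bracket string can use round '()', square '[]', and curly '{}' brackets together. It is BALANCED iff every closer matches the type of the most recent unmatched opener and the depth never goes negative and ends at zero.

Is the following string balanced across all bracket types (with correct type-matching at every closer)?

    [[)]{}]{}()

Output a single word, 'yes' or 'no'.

Answer: no

Derivation:
pos 0: push '['; stack = [
pos 1: push '['; stack = [[
pos 2: saw closer ')' but top of stack is '[' (expected ']') → INVALID
Verdict: type mismatch at position 2: ')' closes '[' → no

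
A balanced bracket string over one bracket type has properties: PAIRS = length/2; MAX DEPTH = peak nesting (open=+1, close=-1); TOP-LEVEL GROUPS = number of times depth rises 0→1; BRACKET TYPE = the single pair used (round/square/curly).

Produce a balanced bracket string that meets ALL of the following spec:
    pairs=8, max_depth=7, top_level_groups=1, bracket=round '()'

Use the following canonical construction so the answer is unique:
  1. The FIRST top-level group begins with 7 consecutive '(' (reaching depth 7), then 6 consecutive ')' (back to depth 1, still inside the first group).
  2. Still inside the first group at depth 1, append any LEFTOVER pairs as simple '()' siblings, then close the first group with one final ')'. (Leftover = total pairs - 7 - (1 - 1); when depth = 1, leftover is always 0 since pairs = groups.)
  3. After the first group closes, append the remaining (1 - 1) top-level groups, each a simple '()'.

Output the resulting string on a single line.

Spec: pairs=8 depth=7 groups=1
Leftover pairs = 8 - 7 - (1-1) = 1
First group: deep chain of depth 7 + 1 sibling pairs
Remaining 0 groups: simple '()' each

Answer: ((((((())))))())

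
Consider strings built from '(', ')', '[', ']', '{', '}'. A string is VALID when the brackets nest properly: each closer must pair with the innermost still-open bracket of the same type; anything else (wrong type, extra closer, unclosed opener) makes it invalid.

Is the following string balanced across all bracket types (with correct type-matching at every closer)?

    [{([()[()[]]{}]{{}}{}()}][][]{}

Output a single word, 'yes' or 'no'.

pos 0: push '['; stack = [
pos 1: push '{'; stack = [{
pos 2: push '('; stack = [{(
pos 3: push '['; stack = [{([
pos 4: push '('; stack = [{([(
pos 5: ')' matches '('; pop; stack = [{([
pos 6: push '['; stack = [{([[
pos 7: push '('; stack = [{([[(
pos 8: ')' matches '('; pop; stack = [{([[
pos 9: push '['; stack = [{([[[
pos 10: ']' matches '['; pop; stack = [{([[
pos 11: ']' matches '['; pop; stack = [{([
pos 12: push '{'; stack = [{([{
pos 13: '}' matches '{'; pop; stack = [{([
pos 14: ']' matches '['; pop; stack = [{(
pos 15: push '{'; stack = [{({
pos 16: push '{'; stack = [{({{
pos 17: '}' matches '{'; pop; stack = [{({
pos 18: '}' matches '{'; pop; stack = [{(
pos 19: push '{'; stack = [{({
pos 20: '}' matches '{'; pop; stack = [{(
pos 21: push '('; stack = [{((
pos 22: ')' matches '('; pop; stack = [{(
pos 23: saw closer '}' but top of stack is '(' (expected ')') → INVALID
Verdict: type mismatch at position 23: '}' closes '(' → no

Answer: no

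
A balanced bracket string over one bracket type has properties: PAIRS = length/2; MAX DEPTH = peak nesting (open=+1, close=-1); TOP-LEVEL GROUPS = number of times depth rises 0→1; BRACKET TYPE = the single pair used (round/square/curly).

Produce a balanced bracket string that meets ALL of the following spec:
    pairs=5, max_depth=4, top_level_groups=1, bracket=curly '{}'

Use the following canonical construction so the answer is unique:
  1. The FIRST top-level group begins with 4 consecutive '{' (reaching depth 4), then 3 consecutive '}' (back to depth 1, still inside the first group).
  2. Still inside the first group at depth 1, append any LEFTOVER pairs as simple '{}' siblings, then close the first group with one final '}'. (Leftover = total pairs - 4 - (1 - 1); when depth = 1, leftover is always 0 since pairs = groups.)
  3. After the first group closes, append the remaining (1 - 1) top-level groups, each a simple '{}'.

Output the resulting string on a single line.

Answer: {{{{}}}{}}

Derivation:
Spec: pairs=5 depth=4 groups=1
Leftover pairs = 5 - 4 - (1-1) = 1
First group: deep chain of depth 4 + 1 sibling pairs
Remaining 0 groups: simple '{}' each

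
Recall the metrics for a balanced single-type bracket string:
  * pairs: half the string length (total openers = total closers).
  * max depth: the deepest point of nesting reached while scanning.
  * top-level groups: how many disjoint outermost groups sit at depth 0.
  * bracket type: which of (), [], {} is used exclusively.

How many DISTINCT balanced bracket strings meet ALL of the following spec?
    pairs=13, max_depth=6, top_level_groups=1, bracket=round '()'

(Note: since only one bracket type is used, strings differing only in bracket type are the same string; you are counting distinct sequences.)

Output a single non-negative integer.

Spec: pairs=13 depth=6 groups=1
Count(depth <= 6) = 147798
Count(depth <= 5) = 88574
Count(depth == 6) = 147798 - 88574 = 59224

Answer: 59224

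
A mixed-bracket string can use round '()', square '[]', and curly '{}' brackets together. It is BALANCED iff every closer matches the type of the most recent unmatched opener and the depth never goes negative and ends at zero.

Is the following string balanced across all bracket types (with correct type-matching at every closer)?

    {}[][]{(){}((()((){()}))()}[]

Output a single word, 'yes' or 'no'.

Answer: no

Derivation:
pos 0: push '{'; stack = {
pos 1: '}' matches '{'; pop; stack = (empty)
pos 2: push '['; stack = [
pos 3: ']' matches '['; pop; stack = (empty)
pos 4: push '['; stack = [
pos 5: ']' matches '['; pop; stack = (empty)
pos 6: push '{'; stack = {
pos 7: push '('; stack = {(
pos 8: ')' matches '('; pop; stack = {
pos 9: push '{'; stack = {{
pos 10: '}' matches '{'; pop; stack = {
pos 11: push '('; stack = {(
pos 12: push '('; stack = {((
pos 13: push '('; stack = {(((
pos 14: ')' matches '('; pop; stack = {((
pos 15: push '('; stack = {(((
pos 16: push '('; stack = {((((
pos 17: ')' matches '('; pop; stack = {(((
pos 18: push '{'; stack = {((({
pos 19: push '('; stack = {((({(
pos 20: ')' matches '('; pop; stack = {((({
pos 21: '}' matches '{'; pop; stack = {(((
pos 22: ')' matches '('; pop; stack = {((
pos 23: ')' matches '('; pop; stack = {(
pos 24: push '('; stack = {((
pos 25: ')' matches '('; pop; stack = {(
pos 26: saw closer '}' but top of stack is '(' (expected ')') → INVALID
Verdict: type mismatch at position 26: '}' closes '(' → no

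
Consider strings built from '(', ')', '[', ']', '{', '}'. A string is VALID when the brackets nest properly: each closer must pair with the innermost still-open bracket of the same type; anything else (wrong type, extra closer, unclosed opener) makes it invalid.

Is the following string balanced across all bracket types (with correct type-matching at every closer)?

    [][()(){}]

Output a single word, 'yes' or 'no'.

Answer: yes

Derivation:
pos 0: push '['; stack = [
pos 1: ']' matches '['; pop; stack = (empty)
pos 2: push '['; stack = [
pos 3: push '('; stack = [(
pos 4: ')' matches '('; pop; stack = [
pos 5: push '('; stack = [(
pos 6: ')' matches '('; pop; stack = [
pos 7: push '{'; stack = [{
pos 8: '}' matches '{'; pop; stack = [
pos 9: ']' matches '['; pop; stack = (empty)
end: stack empty → VALID
Verdict: properly nested → yes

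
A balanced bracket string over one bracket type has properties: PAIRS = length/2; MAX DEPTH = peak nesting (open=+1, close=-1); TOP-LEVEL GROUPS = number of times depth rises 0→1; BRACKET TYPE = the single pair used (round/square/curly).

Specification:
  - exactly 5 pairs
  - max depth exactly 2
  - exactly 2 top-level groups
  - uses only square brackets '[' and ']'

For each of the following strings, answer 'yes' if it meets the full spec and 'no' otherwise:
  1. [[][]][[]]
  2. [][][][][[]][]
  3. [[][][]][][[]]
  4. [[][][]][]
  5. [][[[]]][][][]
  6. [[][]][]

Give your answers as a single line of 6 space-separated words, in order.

Answer: yes no no yes no no

Derivation:
String 1 '[[][]][[]]': depth seq [1 2 1 2 1 0 1 2 1 0]
  -> pairs=5 depth=2 groups=2 -> yes
String 2 '[][][][][[]][]': depth seq [1 0 1 0 1 0 1 0 1 2 1 0 1 0]
  -> pairs=7 depth=2 groups=6 -> no
String 3 '[[][][]][][[]]': depth seq [1 2 1 2 1 2 1 0 1 0 1 2 1 0]
  -> pairs=7 depth=2 groups=3 -> no
String 4 '[[][][]][]': depth seq [1 2 1 2 1 2 1 0 1 0]
  -> pairs=5 depth=2 groups=2 -> yes
String 5 '[][[[]]][][][]': depth seq [1 0 1 2 3 2 1 0 1 0 1 0 1 0]
  -> pairs=7 depth=3 groups=5 -> no
String 6 '[[][]][]': depth seq [1 2 1 2 1 0 1 0]
  -> pairs=4 depth=2 groups=2 -> no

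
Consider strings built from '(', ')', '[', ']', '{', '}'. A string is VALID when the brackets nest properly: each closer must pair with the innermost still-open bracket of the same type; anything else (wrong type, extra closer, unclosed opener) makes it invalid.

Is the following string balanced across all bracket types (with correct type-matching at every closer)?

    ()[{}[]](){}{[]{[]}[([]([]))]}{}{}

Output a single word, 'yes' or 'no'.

pos 0: push '('; stack = (
pos 1: ')' matches '('; pop; stack = (empty)
pos 2: push '['; stack = [
pos 3: push '{'; stack = [{
pos 4: '}' matches '{'; pop; stack = [
pos 5: push '['; stack = [[
pos 6: ']' matches '['; pop; stack = [
pos 7: ']' matches '['; pop; stack = (empty)
pos 8: push '('; stack = (
pos 9: ')' matches '('; pop; stack = (empty)
pos 10: push '{'; stack = {
pos 11: '}' matches '{'; pop; stack = (empty)
pos 12: push '{'; stack = {
pos 13: push '['; stack = {[
pos 14: ']' matches '['; pop; stack = {
pos 15: push '{'; stack = {{
pos 16: push '['; stack = {{[
pos 17: ']' matches '['; pop; stack = {{
pos 18: '}' matches '{'; pop; stack = {
pos 19: push '['; stack = {[
pos 20: push '('; stack = {[(
pos 21: push '['; stack = {[([
pos 22: ']' matches '['; pop; stack = {[(
pos 23: push '('; stack = {[((
pos 24: push '['; stack = {[(([
pos 25: ']' matches '['; pop; stack = {[((
pos 26: ')' matches '('; pop; stack = {[(
pos 27: ')' matches '('; pop; stack = {[
pos 28: ']' matches '['; pop; stack = {
pos 29: '}' matches '{'; pop; stack = (empty)
pos 30: push '{'; stack = {
pos 31: '}' matches '{'; pop; stack = (empty)
pos 32: push '{'; stack = {
pos 33: '}' matches '{'; pop; stack = (empty)
end: stack empty → VALID
Verdict: properly nested → yes

Answer: yes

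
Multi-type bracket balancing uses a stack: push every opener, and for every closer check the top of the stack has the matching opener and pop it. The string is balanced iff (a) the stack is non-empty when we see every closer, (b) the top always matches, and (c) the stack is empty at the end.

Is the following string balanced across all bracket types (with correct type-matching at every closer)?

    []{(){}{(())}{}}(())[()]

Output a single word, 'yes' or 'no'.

Answer: yes

Derivation:
pos 0: push '['; stack = [
pos 1: ']' matches '['; pop; stack = (empty)
pos 2: push '{'; stack = {
pos 3: push '('; stack = {(
pos 4: ')' matches '('; pop; stack = {
pos 5: push '{'; stack = {{
pos 6: '}' matches '{'; pop; stack = {
pos 7: push '{'; stack = {{
pos 8: push '('; stack = {{(
pos 9: push '('; stack = {{((
pos 10: ')' matches '('; pop; stack = {{(
pos 11: ')' matches '('; pop; stack = {{
pos 12: '}' matches '{'; pop; stack = {
pos 13: push '{'; stack = {{
pos 14: '}' matches '{'; pop; stack = {
pos 15: '}' matches '{'; pop; stack = (empty)
pos 16: push '('; stack = (
pos 17: push '('; stack = ((
pos 18: ')' matches '('; pop; stack = (
pos 19: ')' matches '('; pop; stack = (empty)
pos 20: push '['; stack = [
pos 21: push '('; stack = [(
pos 22: ')' matches '('; pop; stack = [
pos 23: ']' matches '['; pop; stack = (empty)
end: stack empty → VALID
Verdict: properly nested → yes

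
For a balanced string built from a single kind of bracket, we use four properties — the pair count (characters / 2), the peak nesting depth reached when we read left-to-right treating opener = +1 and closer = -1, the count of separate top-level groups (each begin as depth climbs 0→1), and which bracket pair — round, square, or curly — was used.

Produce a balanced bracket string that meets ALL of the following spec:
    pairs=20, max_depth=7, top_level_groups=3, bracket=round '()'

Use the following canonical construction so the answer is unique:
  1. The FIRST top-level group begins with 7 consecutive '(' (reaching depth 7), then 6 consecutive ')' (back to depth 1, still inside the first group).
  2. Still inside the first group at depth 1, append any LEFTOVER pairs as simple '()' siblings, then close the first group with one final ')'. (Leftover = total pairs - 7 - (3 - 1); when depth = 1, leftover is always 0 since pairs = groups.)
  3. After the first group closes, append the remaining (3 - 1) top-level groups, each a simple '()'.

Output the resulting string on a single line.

Spec: pairs=20 depth=7 groups=3
Leftover pairs = 20 - 7 - (3-1) = 11
First group: deep chain of depth 7 + 11 sibling pairs
Remaining 2 groups: simple '()' each

Answer: ((((((())))))()()()()()()()()()()())()()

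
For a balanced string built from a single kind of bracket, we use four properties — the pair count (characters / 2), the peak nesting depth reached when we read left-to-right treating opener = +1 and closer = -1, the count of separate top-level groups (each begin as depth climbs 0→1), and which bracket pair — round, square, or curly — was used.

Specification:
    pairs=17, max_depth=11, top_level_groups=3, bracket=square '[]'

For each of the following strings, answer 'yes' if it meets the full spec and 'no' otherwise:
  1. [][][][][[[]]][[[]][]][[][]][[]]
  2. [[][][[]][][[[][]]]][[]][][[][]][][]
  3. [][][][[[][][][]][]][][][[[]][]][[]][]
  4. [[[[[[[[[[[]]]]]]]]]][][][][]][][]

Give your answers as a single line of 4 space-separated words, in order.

Answer: no no no yes

Derivation:
String 1 '[][][][][[[]]][[[]][]][[][]][[]]': depth seq [1 0 1 0 1 0 1 0 1 2 3 2 1 0 1 2 3 2 1 2 1 0 1 2 1 2 1 0 1 2 1 0]
  -> pairs=16 depth=3 groups=8 -> no
String 2 '[[][][[]][][[[][]]]][[]][][[][]][][]': depth seq [1 2 1 2 1 2 3 2 1 2 1 2 3 4 3 4 3 2 1 0 1 2 1 0 1 0 1 2 1 2 1 0 1 0 1 0]
  -> pairs=18 depth=4 groups=6 -> no
String 3 '[][][][[[][][][]][]][][][[[]][]][[]][]': depth seq [1 0 1 0 1 0 1 2 3 2 3 2 3 2 3 2 1 2 1 0 1 0 1 0 1 2 3 2 1 2 1 0 1 2 1 0 1 0]
  -> pairs=19 depth=3 groups=9 -> no
String 4 '[[[[[[[[[[[]]]]]]]]]][][][][]][][]': depth seq [1 2 3 4 5 6 7 8 9 10 11 10 9 8 7 6 5 4 3 2 1 2 1 2 1 2 1 2 1 0 1 0 1 0]
  -> pairs=17 depth=11 groups=3 -> yes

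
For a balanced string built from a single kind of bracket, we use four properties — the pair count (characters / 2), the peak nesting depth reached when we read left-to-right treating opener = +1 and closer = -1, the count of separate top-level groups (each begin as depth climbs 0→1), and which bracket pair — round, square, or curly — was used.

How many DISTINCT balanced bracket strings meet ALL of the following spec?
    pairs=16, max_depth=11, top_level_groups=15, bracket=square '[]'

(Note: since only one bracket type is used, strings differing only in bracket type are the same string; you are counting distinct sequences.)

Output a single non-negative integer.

Answer: 0

Derivation:
Spec: pairs=16 depth=11 groups=15
Count(depth <= 11) = 15
Count(depth <= 10) = 15
Count(depth == 11) = 15 - 15 = 0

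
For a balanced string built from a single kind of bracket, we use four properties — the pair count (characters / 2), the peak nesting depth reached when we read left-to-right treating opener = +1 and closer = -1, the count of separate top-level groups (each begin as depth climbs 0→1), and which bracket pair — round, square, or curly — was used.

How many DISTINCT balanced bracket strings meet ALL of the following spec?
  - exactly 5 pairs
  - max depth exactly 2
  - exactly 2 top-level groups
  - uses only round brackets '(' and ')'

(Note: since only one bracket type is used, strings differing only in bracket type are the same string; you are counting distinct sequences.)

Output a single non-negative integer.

Answer: 4

Derivation:
Spec: pairs=5 depth=2 groups=2
Count(depth <= 2) = 4
Count(depth <= 1) = 0
Count(depth == 2) = 4 - 0 = 4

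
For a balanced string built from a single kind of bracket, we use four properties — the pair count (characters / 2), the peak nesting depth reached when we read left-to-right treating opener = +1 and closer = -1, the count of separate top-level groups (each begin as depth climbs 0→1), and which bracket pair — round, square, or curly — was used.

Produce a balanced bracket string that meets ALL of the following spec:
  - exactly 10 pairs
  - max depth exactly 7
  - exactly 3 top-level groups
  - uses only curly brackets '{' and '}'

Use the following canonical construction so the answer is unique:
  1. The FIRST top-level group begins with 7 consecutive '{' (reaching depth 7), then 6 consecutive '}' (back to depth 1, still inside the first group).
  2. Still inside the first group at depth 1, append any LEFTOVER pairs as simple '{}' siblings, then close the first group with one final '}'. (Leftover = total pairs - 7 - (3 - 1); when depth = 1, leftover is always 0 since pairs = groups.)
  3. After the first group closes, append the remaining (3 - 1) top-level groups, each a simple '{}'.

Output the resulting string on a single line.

Answer: {{{{{{{}}}}}}{}}{}{}

Derivation:
Spec: pairs=10 depth=7 groups=3
Leftover pairs = 10 - 7 - (3-1) = 1
First group: deep chain of depth 7 + 1 sibling pairs
Remaining 2 groups: simple '{}' each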